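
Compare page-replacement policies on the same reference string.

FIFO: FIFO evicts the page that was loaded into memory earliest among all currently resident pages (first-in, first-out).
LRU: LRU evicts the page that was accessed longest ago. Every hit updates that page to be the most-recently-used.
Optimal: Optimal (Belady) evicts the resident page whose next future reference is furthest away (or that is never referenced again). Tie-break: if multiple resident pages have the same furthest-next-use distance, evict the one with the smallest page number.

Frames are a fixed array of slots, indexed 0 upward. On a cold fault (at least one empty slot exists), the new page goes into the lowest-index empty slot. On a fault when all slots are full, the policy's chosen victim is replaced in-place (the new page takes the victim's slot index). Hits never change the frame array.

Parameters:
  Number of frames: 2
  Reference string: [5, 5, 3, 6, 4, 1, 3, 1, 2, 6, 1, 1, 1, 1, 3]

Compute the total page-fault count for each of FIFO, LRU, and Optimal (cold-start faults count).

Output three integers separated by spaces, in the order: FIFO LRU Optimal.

--- FIFO ---
  step 0: ref 5 -> FAULT, frames=[5,-] (faults so far: 1)
  step 1: ref 5 -> HIT, frames=[5,-] (faults so far: 1)
  step 2: ref 3 -> FAULT, frames=[5,3] (faults so far: 2)
  step 3: ref 6 -> FAULT, evict 5, frames=[6,3] (faults so far: 3)
  step 4: ref 4 -> FAULT, evict 3, frames=[6,4] (faults so far: 4)
  step 5: ref 1 -> FAULT, evict 6, frames=[1,4] (faults so far: 5)
  step 6: ref 3 -> FAULT, evict 4, frames=[1,3] (faults so far: 6)
  step 7: ref 1 -> HIT, frames=[1,3] (faults so far: 6)
  step 8: ref 2 -> FAULT, evict 1, frames=[2,3] (faults so far: 7)
  step 9: ref 6 -> FAULT, evict 3, frames=[2,6] (faults so far: 8)
  step 10: ref 1 -> FAULT, evict 2, frames=[1,6] (faults so far: 9)
  step 11: ref 1 -> HIT, frames=[1,6] (faults so far: 9)
  step 12: ref 1 -> HIT, frames=[1,6] (faults so far: 9)
  step 13: ref 1 -> HIT, frames=[1,6] (faults so far: 9)
  step 14: ref 3 -> FAULT, evict 6, frames=[1,3] (faults so far: 10)
  FIFO total faults: 10
--- LRU ---
  step 0: ref 5 -> FAULT, frames=[5,-] (faults so far: 1)
  step 1: ref 5 -> HIT, frames=[5,-] (faults so far: 1)
  step 2: ref 3 -> FAULT, frames=[5,3] (faults so far: 2)
  step 3: ref 6 -> FAULT, evict 5, frames=[6,3] (faults so far: 3)
  step 4: ref 4 -> FAULT, evict 3, frames=[6,4] (faults so far: 4)
  step 5: ref 1 -> FAULT, evict 6, frames=[1,4] (faults so far: 5)
  step 6: ref 3 -> FAULT, evict 4, frames=[1,3] (faults so far: 6)
  step 7: ref 1 -> HIT, frames=[1,3] (faults so far: 6)
  step 8: ref 2 -> FAULT, evict 3, frames=[1,2] (faults so far: 7)
  step 9: ref 6 -> FAULT, evict 1, frames=[6,2] (faults so far: 8)
  step 10: ref 1 -> FAULT, evict 2, frames=[6,1] (faults so far: 9)
  step 11: ref 1 -> HIT, frames=[6,1] (faults so far: 9)
  step 12: ref 1 -> HIT, frames=[6,1] (faults so far: 9)
  step 13: ref 1 -> HIT, frames=[6,1] (faults so far: 9)
  step 14: ref 3 -> FAULT, evict 6, frames=[3,1] (faults so far: 10)
  LRU total faults: 10
--- Optimal ---
  step 0: ref 5 -> FAULT, frames=[5,-] (faults so far: 1)
  step 1: ref 5 -> HIT, frames=[5,-] (faults so far: 1)
  step 2: ref 3 -> FAULT, frames=[5,3] (faults so far: 2)
  step 3: ref 6 -> FAULT, evict 5, frames=[6,3] (faults so far: 3)
  step 4: ref 4 -> FAULT, evict 6, frames=[4,3] (faults so far: 4)
  step 5: ref 1 -> FAULT, evict 4, frames=[1,3] (faults so far: 5)
  step 6: ref 3 -> HIT, frames=[1,3] (faults so far: 5)
  step 7: ref 1 -> HIT, frames=[1,3] (faults so far: 5)
  step 8: ref 2 -> FAULT, evict 3, frames=[1,2] (faults so far: 6)
  step 9: ref 6 -> FAULT, evict 2, frames=[1,6] (faults so far: 7)
  step 10: ref 1 -> HIT, frames=[1,6] (faults so far: 7)
  step 11: ref 1 -> HIT, frames=[1,6] (faults so far: 7)
  step 12: ref 1 -> HIT, frames=[1,6] (faults so far: 7)
  step 13: ref 1 -> HIT, frames=[1,6] (faults so far: 7)
  step 14: ref 3 -> FAULT, evict 1, frames=[3,6] (faults so far: 8)
  Optimal total faults: 8

Answer: 10 10 8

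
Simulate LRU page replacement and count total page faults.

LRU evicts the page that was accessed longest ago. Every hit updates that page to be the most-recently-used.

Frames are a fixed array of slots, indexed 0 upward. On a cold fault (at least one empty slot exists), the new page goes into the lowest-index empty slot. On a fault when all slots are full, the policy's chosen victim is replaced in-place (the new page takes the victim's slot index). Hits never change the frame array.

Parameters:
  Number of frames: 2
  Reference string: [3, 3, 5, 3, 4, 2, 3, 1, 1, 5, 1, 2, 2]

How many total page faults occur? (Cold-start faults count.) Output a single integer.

Step 0: ref 3 → FAULT, frames=[3,-]
Step 1: ref 3 → HIT, frames=[3,-]
Step 2: ref 5 → FAULT, frames=[3,5]
Step 3: ref 3 → HIT, frames=[3,5]
Step 4: ref 4 → FAULT (evict 5), frames=[3,4]
Step 5: ref 2 → FAULT (evict 3), frames=[2,4]
Step 6: ref 3 → FAULT (evict 4), frames=[2,3]
Step 7: ref 1 → FAULT (evict 2), frames=[1,3]
Step 8: ref 1 → HIT, frames=[1,3]
Step 9: ref 5 → FAULT (evict 3), frames=[1,5]
Step 10: ref 1 → HIT, frames=[1,5]
Step 11: ref 2 → FAULT (evict 5), frames=[1,2]
Step 12: ref 2 → HIT, frames=[1,2]
Total faults: 8

Answer: 8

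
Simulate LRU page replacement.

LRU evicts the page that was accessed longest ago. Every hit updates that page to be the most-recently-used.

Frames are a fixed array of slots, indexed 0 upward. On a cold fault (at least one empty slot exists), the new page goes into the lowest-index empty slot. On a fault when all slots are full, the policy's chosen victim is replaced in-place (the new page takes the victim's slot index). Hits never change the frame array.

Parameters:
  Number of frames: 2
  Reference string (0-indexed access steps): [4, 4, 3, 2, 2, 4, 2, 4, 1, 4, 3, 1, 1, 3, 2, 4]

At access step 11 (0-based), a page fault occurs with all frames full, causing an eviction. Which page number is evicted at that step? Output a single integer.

Step 0: ref 4 -> FAULT, frames=[4,-]
Step 1: ref 4 -> HIT, frames=[4,-]
Step 2: ref 3 -> FAULT, frames=[4,3]
Step 3: ref 2 -> FAULT, evict 4, frames=[2,3]
Step 4: ref 2 -> HIT, frames=[2,3]
Step 5: ref 4 -> FAULT, evict 3, frames=[2,4]
Step 6: ref 2 -> HIT, frames=[2,4]
Step 7: ref 4 -> HIT, frames=[2,4]
Step 8: ref 1 -> FAULT, evict 2, frames=[1,4]
Step 9: ref 4 -> HIT, frames=[1,4]
Step 10: ref 3 -> FAULT, evict 1, frames=[3,4]
Step 11: ref 1 -> FAULT, evict 4, frames=[3,1]
At step 11: evicted page 4

Answer: 4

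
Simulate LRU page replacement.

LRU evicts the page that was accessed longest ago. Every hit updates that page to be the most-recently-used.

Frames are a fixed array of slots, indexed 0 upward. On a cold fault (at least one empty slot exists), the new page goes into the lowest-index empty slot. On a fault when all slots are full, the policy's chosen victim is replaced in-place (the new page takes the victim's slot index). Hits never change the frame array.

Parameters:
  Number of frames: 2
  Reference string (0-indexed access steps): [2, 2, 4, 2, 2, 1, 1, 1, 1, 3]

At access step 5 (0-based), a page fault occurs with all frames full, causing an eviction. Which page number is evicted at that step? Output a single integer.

Step 0: ref 2 -> FAULT, frames=[2,-]
Step 1: ref 2 -> HIT, frames=[2,-]
Step 2: ref 4 -> FAULT, frames=[2,4]
Step 3: ref 2 -> HIT, frames=[2,4]
Step 4: ref 2 -> HIT, frames=[2,4]
Step 5: ref 1 -> FAULT, evict 4, frames=[2,1]
At step 5: evicted page 4

Answer: 4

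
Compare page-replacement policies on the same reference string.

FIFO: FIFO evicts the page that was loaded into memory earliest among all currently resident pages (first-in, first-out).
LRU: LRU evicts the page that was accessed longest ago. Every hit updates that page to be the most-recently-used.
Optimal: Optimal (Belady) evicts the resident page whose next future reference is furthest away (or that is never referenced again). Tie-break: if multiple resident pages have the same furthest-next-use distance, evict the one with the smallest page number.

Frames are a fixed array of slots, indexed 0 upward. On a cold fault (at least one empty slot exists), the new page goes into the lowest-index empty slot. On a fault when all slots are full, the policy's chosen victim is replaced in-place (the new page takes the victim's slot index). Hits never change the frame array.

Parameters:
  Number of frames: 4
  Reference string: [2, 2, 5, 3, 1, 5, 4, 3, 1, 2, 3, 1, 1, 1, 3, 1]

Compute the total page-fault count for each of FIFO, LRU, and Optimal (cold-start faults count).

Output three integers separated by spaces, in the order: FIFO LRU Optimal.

--- FIFO ---
  step 0: ref 2 -> FAULT, frames=[2,-,-,-] (faults so far: 1)
  step 1: ref 2 -> HIT, frames=[2,-,-,-] (faults so far: 1)
  step 2: ref 5 -> FAULT, frames=[2,5,-,-] (faults so far: 2)
  step 3: ref 3 -> FAULT, frames=[2,5,3,-] (faults so far: 3)
  step 4: ref 1 -> FAULT, frames=[2,5,3,1] (faults so far: 4)
  step 5: ref 5 -> HIT, frames=[2,5,3,1] (faults so far: 4)
  step 6: ref 4 -> FAULT, evict 2, frames=[4,5,3,1] (faults so far: 5)
  step 7: ref 3 -> HIT, frames=[4,5,3,1] (faults so far: 5)
  step 8: ref 1 -> HIT, frames=[4,5,3,1] (faults so far: 5)
  step 9: ref 2 -> FAULT, evict 5, frames=[4,2,3,1] (faults so far: 6)
  step 10: ref 3 -> HIT, frames=[4,2,3,1] (faults so far: 6)
  step 11: ref 1 -> HIT, frames=[4,2,3,1] (faults so far: 6)
  step 12: ref 1 -> HIT, frames=[4,2,3,1] (faults so far: 6)
  step 13: ref 1 -> HIT, frames=[4,2,3,1] (faults so far: 6)
  step 14: ref 3 -> HIT, frames=[4,2,3,1] (faults so far: 6)
  step 15: ref 1 -> HIT, frames=[4,2,3,1] (faults so far: 6)
  FIFO total faults: 6
--- LRU ---
  step 0: ref 2 -> FAULT, frames=[2,-,-,-] (faults so far: 1)
  step 1: ref 2 -> HIT, frames=[2,-,-,-] (faults so far: 1)
  step 2: ref 5 -> FAULT, frames=[2,5,-,-] (faults so far: 2)
  step 3: ref 3 -> FAULT, frames=[2,5,3,-] (faults so far: 3)
  step 4: ref 1 -> FAULT, frames=[2,5,3,1] (faults so far: 4)
  step 5: ref 5 -> HIT, frames=[2,5,3,1] (faults so far: 4)
  step 6: ref 4 -> FAULT, evict 2, frames=[4,5,3,1] (faults so far: 5)
  step 7: ref 3 -> HIT, frames=[4,5,3,1] (faults so far: 5)
  step 8: ref 1 -> HIT, frames=[4,5,3,1] (faults so far: 5)
  step 9: ref 2 -> FAULT, evict 5, frames=[4,2,3,1] (faults so far: 6)
  step 10: ref 3 -> HIT, frames=[4,2,3,1] (faults so far: 6)
  step 11: ref 1 -> HIT, frames=[4,2,3,1] (faults so far: 6)
  step 12: ref 1 -> HIT, frames=[4,2,3,1] (faults so far: 6)
  step 13: ref 1 -> HIT, frames=[4,2,3,1] (faults so far: 6)
  step 14: ref 3 -> HIT, frames=[4,2,3,1] (faults so far: 6)
  step 15: ref 1 -> HIT, frames=[4,2,3,1] (faults so far: 6)
  LRU total faults: 6
--- Optimal ---
  step 0: ref 2 -> FAULT, frames=[2,-,-,-] (faults so far: 1)
  step 1: ref 2 -> HIT, frames=[2,-,-,-] (faults so far: 1)
  step 2: ref 5 -> FAULT, frames=[2,5,-,-] (faults so far: 2)
  step 3: ref 3 -> FAULT, frames=[2,5,3,-] (faults so far: 3)
  step 4: ref 1 -> FAULT, frames=[2,5,3,1] (faults so far: 4)
  step 5: ref 5 -> HIT, frames=[2,5,3,1] (faults so far: 4)
  step 6: ref 4 -> FAULT, evict 5, frames=[2,4,3,1] (faults so far: 5)
  step 7: ref 3 -> HIT, frames=[2,4,3,1] (faults so far: 5)
  step 8: ref 1 -> HIT, frames=[2,4,3,1] (faults so far: 5)
  step 9: ref 2 -> HIT, frames=[2,4,3,1] (faults so far: 5)
  step 10: ref 3 -> HIT, frames=[2,4,3,1] (faults so far: 5)
  step 11: ref 1 -> HIT, frames=[2,4,3,1] (faults so far: 5)
  step 12: ref 1 -> HIT, frames=[2,4,3,1] (faults so far: 5)
  step 13: ref 1 -> HIT, frames=[2,4,3,1] (faults so far: 5)
  step 14: ref 3 -> HIT, frames=[2,4,3,1] (faults so far: 5)
  step 15: ref 1 -> HIT, frames=[2,4,3,1] (faults so far: 5)
  Optimal total faults: 5

Answer: 6 6 5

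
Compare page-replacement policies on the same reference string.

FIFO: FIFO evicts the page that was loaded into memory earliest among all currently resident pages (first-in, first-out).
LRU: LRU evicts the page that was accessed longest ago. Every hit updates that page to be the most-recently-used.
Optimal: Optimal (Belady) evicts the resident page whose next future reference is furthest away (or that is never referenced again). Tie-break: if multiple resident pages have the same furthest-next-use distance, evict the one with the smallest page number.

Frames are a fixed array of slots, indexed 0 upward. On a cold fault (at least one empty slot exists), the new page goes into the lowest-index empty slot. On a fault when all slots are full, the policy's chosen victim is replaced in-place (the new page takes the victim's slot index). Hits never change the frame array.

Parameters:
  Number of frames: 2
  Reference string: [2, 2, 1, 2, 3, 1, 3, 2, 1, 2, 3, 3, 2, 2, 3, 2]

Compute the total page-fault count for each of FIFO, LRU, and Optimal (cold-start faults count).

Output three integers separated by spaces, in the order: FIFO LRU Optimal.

--- FIFO ---
  step 0: ref 2 -> FAULT, frames=[2,-] (faults so far: 1)
  step 1: ref 2 -> HIT, frames=[2,-] (faults so far: 1)
  step 2: ref 1 -> FAULT, frames=[2,1] (faults so far: 2)
  step 3: ref 2 -> HIT, frames=[2,1] (faults so far: 2)
  step 4: ref 3 -> FAULT, evict 2, frames=[3,1] (faults so far: 3)
  step 5: ref 1 -> HIT, frames=[3,1] (faults so far: 3)
  step 6: ref 3 -> HIT, frames=[3,1] (faults so far: 3)
  step 7: ref 2 -> FAULT, evict 1, frames=[3,2] (faults so far: 4)
  step 8: ref 1 -> FAULT, evict 3, frames=[1,2] (faults so far: 5)
  step 9: ref 2 -> HIT, frames=[1,2] (faults so far: 5)
  step 10: ref 3 -> FAULT, evict 2, frames=[1,3] (faults so far: 6)
  step 11: ref 3 -> HIT, frames=[1,3] (faults so far: 6)
  step 12: ref 2 -> FAULT, evict 1, frames=[2,3] (faults so far: 7)
  step 13: ref 2 -> HIT, frames=[2,3] (faults so far: 7)
  step 14: ref 3 -> HIT, frames=[2,3] (faults so far: 7)
  step 15: ref 2 -> HIT, frames=[2,3] (faults so far: 7)
  FIFO total faults: 7
--- LRU ---
  step 0: ref 2 -> FAULT, frames=[2,-] (faults so far: 1)
  step 1: ref 2 -> HIT, frames=[2,-] (faults so far: 1)
  step 2: ref 1 -> FAULT, frames=[2,1] (faults so far: 2)
  step 3: ref 2 -> HIT, frames=[2,1] (faults so far: 2)
  step 4: ref 3 -> FAULT, evict 1, frames=[2,3] (faults so far: 3)
  step 5: ref 1 -> FAULT, evict 2, frames=[1,3] (faults so far: 4)
  step 6: ref 3 -> HIT, frames=[1,3] (faults so far: 4)
  step 7: ref 2 -> FAULT, evict 1, frames=[2,3] (faults so far: 5)
  step 8: ref 1 -> FAULT, evict 3, frames=[2,1] (faults so far: 6)
  step 9: ref 2 -> HIT, frames=[2,1] (faults so far: 6)
  step 10: ref 3 -> FAULT, evict 1, frames=[2,3] (faults so far: 7)
  step 11: ref 3 -> HIT, frames=[2,3] (faults so far: 7)
  step 12: ref 2 -> HIT, frames=[2,3] (faults so far: 7)
  step 13: ref 2 -> HIT, frames=[2,3] (faults so far: 7)
  step 14: ref 3 -> HIT, frames=[2,3] (faults so far: 7)
  step 15: ref 2 -> HIT, frames=[2,3] (faults so far: 7)
  LRU total faults: 7
--- Optimal ---
  step 0: ref 2 -> FAULT, frames=[2,-] (faults so far: 1)
  step 1: ref 2 -> HIT, frames=[2,-] (faults so far: 1)
  step 2: ref 1 -> FAULT, frames=[2,1] (faults so far: 2)
  step 3: ref 2 -> HIT, frames=[2,1] (faults so far: 2)
  step 4: ref 3 -> FAULT, evict 2, frames=[3,1] (faults so far: 3)
  step 5: ref 1 -> HIT, frames=[3,1] (faults so far: 3)
  step 6: ref 3 -> HIT, frames=[3,1] (faults so far: 3)
  step 7: ref 2 -> FAULT, evict 3, frames=[2,1] (faults so far: 4)
  step 8: ref 1 -> HIT, frames=[2,1] (faults so far: 4)
  step 9: ref 2 -> HIT, frames=[2,1] (faults so far: 4)
  step 10: ref 3 -> FAULT, evict 1, frames=[2,3] (faults so far: 5)
  step 11: ref 3 -> HIT, frames=[2,3] (faults so far: 5)
  step 12: ref 2 -> HIT, frames=[2,3] (faults so far: 5)
  step 13: ref 2 -> HIT, frames=[2,3] (faults so far: 5)
  step 14: ref 3 -> HIT, frames=[2,3] (faults so far: 5)
  step 15: ref 2 -> HIT, frames=[2,3] (faults so far: 5)
  Optimal total faults: 5

Answer: 7 7 5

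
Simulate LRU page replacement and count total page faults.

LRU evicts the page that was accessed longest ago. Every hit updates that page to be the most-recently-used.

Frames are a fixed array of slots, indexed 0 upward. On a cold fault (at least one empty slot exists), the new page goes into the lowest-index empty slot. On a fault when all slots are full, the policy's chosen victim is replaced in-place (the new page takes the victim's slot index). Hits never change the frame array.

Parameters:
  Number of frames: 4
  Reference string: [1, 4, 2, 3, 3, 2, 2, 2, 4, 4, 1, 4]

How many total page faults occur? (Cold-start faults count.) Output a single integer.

Answer: 4

Derivation:
Step 0: ref 1 → FAULT, frames=[1,-,-,-]
Step 1: ref 4 → FAULT, frames=[1,4,-,-]
Step 2: ref 2 → FAULT, frames=[1,4,2,-]
Step 3: ref 3 → FAULT, frames=[1,4,2,3]
Step 4: ref 3 → HIT, frames=[1,4,2,3]
Step 5: ref 2 → HIT, frames=[1,4,2,3]
Step 6: ref 2 → HIT, frames=[1,4,2,3]
Step 7: ref 2 → HIT, frames=[1,4,2,3]
Step 8: ref 4 → HIT, frames=[1,4,2,3]
Step 9: ref 4 → HIT, frames=[1,4,2,3]
Step 10: ref 1 → HIT, frames=[1,4,2,3]
Step 11: ref 4 → HIT, frames=[1,4,2,3]
Total faults: 4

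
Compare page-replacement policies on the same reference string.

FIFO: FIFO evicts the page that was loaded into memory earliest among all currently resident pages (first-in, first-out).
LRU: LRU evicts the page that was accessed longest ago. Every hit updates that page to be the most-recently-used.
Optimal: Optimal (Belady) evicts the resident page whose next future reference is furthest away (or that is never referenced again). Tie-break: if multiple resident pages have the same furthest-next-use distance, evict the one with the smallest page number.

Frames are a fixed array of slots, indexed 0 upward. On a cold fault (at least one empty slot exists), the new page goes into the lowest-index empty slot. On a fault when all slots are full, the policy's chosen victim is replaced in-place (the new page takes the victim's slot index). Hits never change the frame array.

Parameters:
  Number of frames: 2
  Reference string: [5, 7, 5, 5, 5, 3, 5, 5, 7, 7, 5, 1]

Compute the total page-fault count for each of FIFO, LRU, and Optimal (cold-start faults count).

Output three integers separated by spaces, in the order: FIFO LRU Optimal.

--- FIFO ---
  step 0: ref 5 -> FAULT, frames=[5,-] (faults so far: 1)
  step 1: ref 7 -> FAULT, frames=[5,7] (faults so far: 2)
  step 2: ref 5 -> HIT, frames=[5,7] (faults so far: 2)
  step 3: ref 5 -> HIT, frames=[5,7] (faults so far: 2)
  step 4: ref 5 -> HIT, frames=[5,7] (faults so far: 2)
  step 5: ref 3 -> FAULT, evict 5, frames=[3,7] (faults so far: 3)
  step 6: ref 5 -> FAULT, evict 7, frames=[3,5] (faults so far: 4)
  step 7: ref 5 -> HIT, frames=[3,5] (faults so far: 4)
  step 8: ref 7 -> FAULT, evict 3, frames=[7,5] (faults so far: 5)
  step 9: ref 7 -> HIT, frames=[7,5] (faults so far: 5)
  step 10: ref 5 -> HIT, frames=[7,5] (faults so far: 5)
  step 11: ref 1 -> FAULT, evict 5, frames=[7,1] (faults so far: 6)
  FIFO total faults: 6
--- LRU ---
  step 0: ref 5 -> FAULT, frames=[5,-] (faults so far: 1)
  step 1: ref 7 -> FAULT, frames=[5,7] (faults so far: 2)
  step 2: ref 5 -> HIT, frames=[5,7] (faults so far: 2)
  step 3: ref 5 -> HIT, frames=[5,7] (faults so far: 2)
  step 4: ref 5 -> HIT, frames=[5,7] (faults so far: 2)
  step 5: ref 3 -> FAULT, evict 7, frames=[5,3] (faults so far: 3)
  step 6: ref 5 -> HIT, frames=[5,3] (faults so far: 3)
  step 7: ref 5 -> HIT, frames=[5,3] (faults so far: 3)
  step 8: ref 7 -> FAULT, evict 3, frames=[5,7] (faults so far: 4)
  step 9: ref 7 -> HIT, frames=[5,7] (faults so far: 4)
  step 10: ref 5 -> HIT, frames=[5,7] (faults so far: 4)
  step 11: ref 1 -> FAULT, evict 7, frames=[5,1] (faults so far: 5)
  LRU total faults: 5
--- Optimal ---
  step 0: ref 5 -> FAULT, frames=[5,-] (faults so far: 1)
  step 1: ref 7 -> FAULT, frames=[5,7] (faults so far: 2)
  step 2: ref 5 -> HIT, frames=[5,7] (faults so far: 2)
  step 3: ref 5 -> HIT, frames=[5,7] (faults so far: 2)
  step 4: ref 5 -> HIT, frames=[5,7] (faults so far: 2)
  step 5: ref 3 -> FAULT, evict 7, frames=[5,3] (faults so far: 3)
  step 6: ref 5 -> HIT, frames=[5,3] (faults so far: 3)
  step 7: ref 5 -> HIT, frames=[5,3] (faults so far: 3)
  step 8: ref 7 -> FAULT, evict 3, frames=[5,7] (faults so far: 4)
  step 9: ref 7 -> HIT, frames=[5,7] (faults so far: 4)
  step 10: ref 5 -> HIT, frames=[5,7] (faults so far: 4)
  step 11: ref 1 -> FAULT, evict 5, frames=[1,7] (faults so far: 5)
  Optimal total faults: 5

Answer: 6 5 5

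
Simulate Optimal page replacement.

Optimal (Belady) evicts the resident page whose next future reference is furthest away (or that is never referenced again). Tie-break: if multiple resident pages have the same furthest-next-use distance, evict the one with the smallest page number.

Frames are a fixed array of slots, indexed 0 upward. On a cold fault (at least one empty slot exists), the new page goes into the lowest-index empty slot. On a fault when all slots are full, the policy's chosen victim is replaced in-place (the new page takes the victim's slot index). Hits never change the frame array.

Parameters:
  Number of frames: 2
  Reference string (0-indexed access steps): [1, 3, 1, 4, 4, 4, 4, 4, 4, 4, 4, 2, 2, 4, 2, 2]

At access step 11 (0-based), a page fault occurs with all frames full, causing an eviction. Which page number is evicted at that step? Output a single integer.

Answer: 3

Derivation:
Step 0: ref 1 -> FAULT, frames=[1,-]
Step 1: ref 3 -> FAULT, frames=[1,3]
Step 2: ref 1 -> HIT, frames=[1,3]
Step 3: ref 4 -> FAULT, evict 1, frames=[4,3]
Step 4: ref 4 -> HIT, frames=[4,3]
Step 5: ref 4 -> HIT, frames=[4,3]
Step 6: ref 4 -> HIT, frames=[4,3]
Step 7: ref 4 -> HIT, frames=[4,3]
Step 8: ref 4 -> HIT, frames=[4,3]
Step 9: ref 4 -> HIT, frames=[4,3]
Step 10: ref 4 -> HIT, frames=[4,3]
Step 11: ref 2 -> FAULT, evict 3, frames=[4,2]
At step 11: evicted page 3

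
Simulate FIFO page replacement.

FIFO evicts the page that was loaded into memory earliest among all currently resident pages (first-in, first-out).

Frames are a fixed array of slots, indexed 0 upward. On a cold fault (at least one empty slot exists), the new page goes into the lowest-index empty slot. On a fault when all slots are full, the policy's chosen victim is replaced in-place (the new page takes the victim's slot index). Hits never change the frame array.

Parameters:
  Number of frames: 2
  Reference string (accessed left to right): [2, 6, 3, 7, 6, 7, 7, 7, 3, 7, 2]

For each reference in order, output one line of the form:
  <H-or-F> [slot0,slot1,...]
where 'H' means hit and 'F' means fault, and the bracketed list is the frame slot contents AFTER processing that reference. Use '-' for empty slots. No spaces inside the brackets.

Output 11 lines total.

F [2,-]
F [2,6]
F [3,6]
F [3,7]
F [6,7]
H [6,7]
H [6,7]
H [6,7]
F [6,3]
F [7,3]
F [7,2]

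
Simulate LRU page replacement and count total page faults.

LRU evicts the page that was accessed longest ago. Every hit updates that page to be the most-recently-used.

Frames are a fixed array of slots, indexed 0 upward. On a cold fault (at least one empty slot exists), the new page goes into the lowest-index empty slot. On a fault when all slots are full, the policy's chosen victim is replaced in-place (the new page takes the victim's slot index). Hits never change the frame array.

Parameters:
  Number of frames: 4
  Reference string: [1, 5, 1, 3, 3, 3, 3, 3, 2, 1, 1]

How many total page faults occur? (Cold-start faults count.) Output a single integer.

Answer: 4

Derivation:
Step 0: ref 1 → FAULT, frames=[1,-,-,-]
Step 1: ref 5 → FAULT, frames=[1,5,-,-]
Step 2: ref 1 → HIT, frames=[1,5,-,-]
Step 3: ref 3 → FAULT, frames=[1,5,3,-]
Step 4: ref 3 → HIT, frames=[1,5,3,-]
Step 5: ref 3 → HIT, frames=[1,5,3,-]
Step 6: ref 3 → HIT, frames=[1,5,3,-]
Step 7: ref 3 → HIT, frames=[1,5,3,-]
Step 8: ref 2 → FAULT, frames=[1,5,3,2]
Step 9: ref 1 → HIT, frames=[1,5,3,2]
Step 10: ref 1 → HIT, frames=[1,5,3,2]
Total faults: 4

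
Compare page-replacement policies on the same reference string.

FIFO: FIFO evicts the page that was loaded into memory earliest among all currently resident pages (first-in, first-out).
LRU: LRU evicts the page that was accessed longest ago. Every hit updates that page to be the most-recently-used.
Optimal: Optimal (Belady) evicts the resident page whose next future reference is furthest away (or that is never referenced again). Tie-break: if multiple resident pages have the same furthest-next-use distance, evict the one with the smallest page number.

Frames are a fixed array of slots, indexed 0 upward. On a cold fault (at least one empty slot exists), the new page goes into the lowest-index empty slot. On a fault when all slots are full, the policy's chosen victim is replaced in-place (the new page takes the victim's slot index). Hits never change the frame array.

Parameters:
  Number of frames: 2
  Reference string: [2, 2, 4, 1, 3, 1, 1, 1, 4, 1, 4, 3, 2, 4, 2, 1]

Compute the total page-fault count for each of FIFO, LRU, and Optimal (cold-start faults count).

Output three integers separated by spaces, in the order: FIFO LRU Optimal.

Answer: 10 9 8

Derivation:
--- FIFO ---
  step 0: ref 2 -> FAULT, frames=[2,-] (faults so far: 1)
  step 1: ref 2 -> HIT, frames=[2,-] (faults so far: 1)
  step 2: ref 4 -> FAULT, frames=[2,4] (faults so far: 2)
  step 3: ref 1 -> FAULT, evict 2, frames=[1,4] (faults so far: 3)
  step 4: ref 3 -> FAULT, evict 4, frames=[1,3] (faults so far: 4)
  step 5: ref 1 -> HIT, frames=[1,3] (faults so far: 4)
  step 6: ref 1 -> HIT, frames=[1,3] (faults so far: 4)
  step 7: ref 1 -> HIT, frames=[1,3] (faults so far: 4)
  step 8: ref 4 -> FAULT, evict 1, frames=[4,3] (faults so far: 5)
  step 9: ref 1 -> FAULT, evict 3, frames=[4,1] (faults so far: 6)
  step 10: ref 4 -> HIT, frames=[4,1] (faults so far: 6)
  step 11: ref 3 -> FAULT, evict 4, frames=[3,1] (faults so far: 7)
  step 12: ref 2 -> FAULT, evict 1, frames=[3,2] (faults so far: 8)
  step 13: ref 4 -> FAULT, evict 3, frames=[4,2] (faults so far: 9)
  step 14: ref 2 -> HIT, frames=[4,2] (faults so far: 9)
  step 15: ref 1 -> FAULT, evict 2, frames=[4,1] (faults so far: 10)
  FIFO total faults: 10
--- LRU ---
  step 0: ref 2 -> FAULT, frames=[2,-] (faults so far: 1)
  step 1: ref 2 -> HIT, frames=[2,-] (faults so far: 1)
  step 2: ref 4 -> FAULT, frames=[2,4] (faults so far: 2)
  step 3: ref 1 -> FAULT, evict 2, frames=[1,4] (faults so far: 3)
  step 4: ref 3 -> FAULT, evict 4, frames=[1,3] (faults so far: 4)
  step 5: ref 1 -> HIT, frames=[1,3] (faults so far: 4)
  step 6: ref 1 -> HIT, frames=[1,3] (faults so far: 4)
  step 7: ref 1 -> HIT, frames=[1,3] (faults so far: 4)
  step 8: ref 4 -> FAULT, evict 3, frames=[1,4] (faults so far: 5)
  step 9: ref 1 -> HIT, frames=[1,4] (faults so far: 5)
  step 10: ref 4 -> HIT, frames=[1,4] (faults so far: 5)
  step 11: ref 3 -> FAULT, evict 1, frames=[3,4] (faults so far: 6)
  step 12: ref 2 -> FAULT, evict 4, frames=[3,2] (faults so far: 7)
  step 13: ref 4 -> FAULT, evict 3, frames=[4,2] (faults so far: 8)
  step 14: ref 2 -> HIT, frames=[4,2] (faults so far: 8)
  step 15: ref 1 -> FAULT, evict 4, frames=[1,2] (faults so far: 9)
  LRU total faults: 9
--- Optimal ---
  step 0: ref 2 -> FAULT, frames=[2,-] (faults so far: 1)
  step 1: ref 2 -> HIT, frames=[2,-] (faults so far: 1)
  step 2: ref 4 -> FAULT, frames=[2,4] (faults so far: 2)
  step 3: ref 1 -> FAULT, evict 2, frames=[1,4] (faults so far: 3)
  step 4: ref 3 -> FAULT, evict 4, frames=[1,3] (faults so far: 4)
  step 5: ref 1 -> HIT, frames=[1,3] (faults so far: 4)
  step 6: ref 1 -> HIT, frames=[1,3] (faults so far: 4)
  step 7: ref 1 -> HIT, frames=[1,3] (faults so far: 4)
  step 8: ref 4 -> FAULT, evict 3, frames=[1,4] (faults so far: 5)
  step 9: ref 1 -> HIT, frames=[1,4] (faults so far: 5)
  step 10: ref 4 -> HIT, frames=[1,4] (faults so far: 5)
  step 11: ref 3 -> FAULT, evict 1, frames=[3,4] (faults so far: 6)
  step 12: ref 2 -> FAULT, evict 3, frames=[2,4] (faults so far: 7)
  step 13: ref 4 -> HIT, frames=[2,4] (faults so far: 7)
  step 14: ref 2 -> HIT, frames=[2,4] (faults so far: 7)
  step 15: ref 1 -> FAULT, evict 2, frames=[1,4] (faults so far: 8)
  Optimal total faults: 8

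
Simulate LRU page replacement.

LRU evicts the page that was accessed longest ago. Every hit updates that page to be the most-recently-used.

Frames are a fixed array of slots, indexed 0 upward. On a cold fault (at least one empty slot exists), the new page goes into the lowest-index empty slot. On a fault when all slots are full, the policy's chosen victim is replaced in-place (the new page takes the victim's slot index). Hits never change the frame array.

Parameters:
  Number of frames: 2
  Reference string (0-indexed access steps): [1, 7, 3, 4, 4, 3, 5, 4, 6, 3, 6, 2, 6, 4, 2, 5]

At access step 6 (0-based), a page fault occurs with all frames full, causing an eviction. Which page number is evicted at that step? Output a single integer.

Step 0: ref 1 -> FAULT, frames=[1,-]
Step 1: ref 7 -> FAULT, frames=[1,7]
Step 2: ref 3 -> FAULT, evict 1, frames=[3,7]
Step 3: ref 4 -> FAULT, evict 7, frames=[3,4]
Step 4: ref 4 -> HIT, frames=[3,4]
Step 5: ref 3 -> HIT, frames=[3,4]
Step 6: ref 5 -> FAULT, evict 4, frames=[3,5]
At step 6: evicted page 4

Answer: 4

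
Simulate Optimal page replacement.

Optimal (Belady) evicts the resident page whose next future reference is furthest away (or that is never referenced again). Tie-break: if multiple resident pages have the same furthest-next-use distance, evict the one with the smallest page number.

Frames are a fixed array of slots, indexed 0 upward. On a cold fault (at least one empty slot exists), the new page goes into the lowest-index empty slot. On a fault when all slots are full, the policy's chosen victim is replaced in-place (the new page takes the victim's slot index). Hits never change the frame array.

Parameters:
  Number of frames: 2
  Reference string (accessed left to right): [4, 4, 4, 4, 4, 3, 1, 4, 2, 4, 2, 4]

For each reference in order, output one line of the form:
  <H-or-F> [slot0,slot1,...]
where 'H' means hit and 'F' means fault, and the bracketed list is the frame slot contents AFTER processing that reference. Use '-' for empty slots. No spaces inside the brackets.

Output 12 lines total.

F [4,-]
H [4,-]
H [4,-]
H [4,-]
H [4,-]
F [4,3]
F [4,1]
H [4,1]
F [4,2]
H [4,2]
H [4,2]
H [4,2]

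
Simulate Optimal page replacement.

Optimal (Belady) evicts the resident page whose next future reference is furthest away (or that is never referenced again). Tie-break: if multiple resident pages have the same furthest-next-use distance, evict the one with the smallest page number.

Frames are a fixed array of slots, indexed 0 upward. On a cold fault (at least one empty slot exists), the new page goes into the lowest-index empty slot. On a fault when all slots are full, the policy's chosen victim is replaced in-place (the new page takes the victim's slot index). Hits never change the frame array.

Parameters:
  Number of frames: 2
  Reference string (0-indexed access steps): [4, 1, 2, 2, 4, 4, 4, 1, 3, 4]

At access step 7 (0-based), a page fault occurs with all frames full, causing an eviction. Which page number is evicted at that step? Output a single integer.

Answer: 2

Derivation:
Step 0: ref 4 -> FAULT, frames=[4,-]
Step 1: ref 1 -> FAULT, frames=[4,1]
Step 2: ref 2 -> FAULT, evict 1, frames=[4,2]
Step 3: ref 2 -> HIT, frames=[4,2]
Step 4: ref 4 -> HIT, frames=[4,2]
Step 5: ref 4 -> HIT, frames=[4,2]
Step 6: ref 4 -> HIT, frames=[4,2]
Step 7: ref 1 -> FAULT, evict 2, frames=[4,1]
At step 7: evicted page 2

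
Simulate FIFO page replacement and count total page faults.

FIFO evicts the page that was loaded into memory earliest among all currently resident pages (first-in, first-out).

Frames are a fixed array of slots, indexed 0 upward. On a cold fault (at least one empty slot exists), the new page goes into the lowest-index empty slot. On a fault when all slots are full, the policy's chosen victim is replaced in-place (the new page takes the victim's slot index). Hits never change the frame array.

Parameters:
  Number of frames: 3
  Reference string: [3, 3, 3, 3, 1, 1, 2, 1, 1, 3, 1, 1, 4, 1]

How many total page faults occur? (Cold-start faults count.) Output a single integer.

Step 0: ref 3 → FAULT, frames=[3,-,-]
Step 1: ref 3 → HIT, frames=[3,-,-]
Step 2: ref 3 → HIT, frames=[3,-,-]
Step 3: ref 3 → HIT, frames=[3,-,-]
Step 4: ref 1 → FAULT, frames=[3,1,-]
Step 5: ref 1 → HIT, frames=[3,1,-]
Step 6: ref 2 → FAULT, frames=[3,1,2]
Step 7: ref 1 → HIT, frames=[3,1,2]
Step 8: ref 1 → HIT, frames=[3,1,2]
Step 9: ref 3 → HIT, frames=[3,1,2]
Step 10: ref 1 → HIT, frames=[3,1,2]
Step 11: ref 1 → HIT, frames=[3,1,2]
Step 12: ref 4 → FAULT (evict 3), frames=[4,1,2]
Step 13: ref 1 → HIT, frames=[4,1,2]
Total faults: 4

Answer: 4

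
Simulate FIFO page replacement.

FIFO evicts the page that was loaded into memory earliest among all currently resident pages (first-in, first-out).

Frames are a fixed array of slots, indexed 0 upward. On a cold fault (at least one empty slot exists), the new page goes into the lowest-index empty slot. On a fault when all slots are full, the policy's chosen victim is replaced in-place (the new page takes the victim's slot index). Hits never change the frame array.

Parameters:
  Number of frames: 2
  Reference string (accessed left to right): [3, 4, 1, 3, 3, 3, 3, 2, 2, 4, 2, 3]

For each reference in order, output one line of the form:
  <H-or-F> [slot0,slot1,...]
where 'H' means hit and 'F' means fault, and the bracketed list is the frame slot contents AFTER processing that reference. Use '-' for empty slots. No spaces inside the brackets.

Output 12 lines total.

F [3,-]
F [3,4]
F [1,4]
F [1,3]
H [1,3]
H [1,3]
H [1,3]
F [2,3]
H [2,3]
F [2,4]
H [2,4]
F [3,4]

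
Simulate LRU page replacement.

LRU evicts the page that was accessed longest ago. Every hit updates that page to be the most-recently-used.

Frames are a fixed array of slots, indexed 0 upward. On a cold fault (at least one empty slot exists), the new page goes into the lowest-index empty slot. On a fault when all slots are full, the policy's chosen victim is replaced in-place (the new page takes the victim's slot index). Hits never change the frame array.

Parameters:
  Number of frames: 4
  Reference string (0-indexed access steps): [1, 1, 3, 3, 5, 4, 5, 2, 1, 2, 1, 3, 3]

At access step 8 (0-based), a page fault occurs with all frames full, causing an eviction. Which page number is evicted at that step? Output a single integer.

Answer: 3

Derivation:
Step 0: ref 1 -> FAULT, frames=[1,-,-,-]
Step 1: ref 1 -> HIT, frames=[1,-,-,-]
Step 2: ref 3 -> FAULT, frames=[1,3,-,-]
Step 3: ref 3 -> HIT, frames=[1,3,-,-]
Step 4: ref 5 -> FAULT, frames=[1,3,5,-]
Step 5: ref 4 -> FAULT, frames=[1,3,5,4]
Step 6: ref 5 -> HIT, frames=[1,3,5,4]
Step 7: ref 2 -> FAULT, evict 1, frames=[2,3,5,4]
Step 8: ref 1 -> FAULT, evict 3, frames=[2,1,5,4]
At step 8: evicted page 3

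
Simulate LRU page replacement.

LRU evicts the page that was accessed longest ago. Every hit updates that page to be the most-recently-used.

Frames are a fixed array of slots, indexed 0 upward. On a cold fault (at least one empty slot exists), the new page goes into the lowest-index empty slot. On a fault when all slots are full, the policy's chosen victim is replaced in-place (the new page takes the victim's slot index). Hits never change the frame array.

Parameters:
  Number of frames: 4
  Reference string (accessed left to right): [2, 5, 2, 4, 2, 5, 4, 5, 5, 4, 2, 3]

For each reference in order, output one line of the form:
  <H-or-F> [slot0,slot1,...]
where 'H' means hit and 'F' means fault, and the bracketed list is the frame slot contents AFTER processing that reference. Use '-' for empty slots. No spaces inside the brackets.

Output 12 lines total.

F [2,-,-,-]
F [2,5,-,-]
H [2,5,-,-]
F [2,5,4,-]
H [2,5,4,-]
H [2,5,4,-]
H [2,5,4,-]
H [2,5,4,-]
H [2,5,4,-]
H [2,5,4,-]
H [2,5,4,-]
F [2,5,4,3]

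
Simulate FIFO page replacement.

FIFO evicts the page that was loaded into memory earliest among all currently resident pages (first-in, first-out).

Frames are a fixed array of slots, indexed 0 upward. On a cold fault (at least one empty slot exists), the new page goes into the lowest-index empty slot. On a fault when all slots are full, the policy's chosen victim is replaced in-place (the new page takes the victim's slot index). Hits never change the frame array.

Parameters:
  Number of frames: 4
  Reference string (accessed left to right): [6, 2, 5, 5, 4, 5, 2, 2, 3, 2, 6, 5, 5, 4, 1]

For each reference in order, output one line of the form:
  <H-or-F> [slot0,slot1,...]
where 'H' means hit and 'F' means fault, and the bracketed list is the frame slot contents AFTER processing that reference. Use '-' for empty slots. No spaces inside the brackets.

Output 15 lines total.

F [6,-,-,-]
F [6,2,-,-]
F [6,2,5,-]
H [6,2,5,-]
F [6,2,5,4]
H [6,2,5,4]
H [6,2,5,4]
H [6,2,5,4]
F [3,2,5,4]
H [3,2,5,4]
F [3,6,5,4]
H [3,6,5,4]
H [3,6,5,4]
H [3,6,5,4]
F [3,6,1,4]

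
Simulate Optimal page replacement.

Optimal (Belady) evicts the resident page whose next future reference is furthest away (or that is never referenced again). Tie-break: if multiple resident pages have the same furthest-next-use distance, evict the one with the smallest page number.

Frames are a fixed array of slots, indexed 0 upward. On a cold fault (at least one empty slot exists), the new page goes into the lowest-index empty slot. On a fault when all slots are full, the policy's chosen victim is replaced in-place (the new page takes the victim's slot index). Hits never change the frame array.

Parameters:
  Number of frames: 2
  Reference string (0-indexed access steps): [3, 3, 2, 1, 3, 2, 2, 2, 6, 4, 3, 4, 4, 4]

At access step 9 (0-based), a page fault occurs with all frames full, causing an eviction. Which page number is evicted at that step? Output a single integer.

Step 0: ref 3 -> FAULT, frames=[3,-]
Step 1: ref 3 -> HIT, frames=[3,-]
Step 2: ref 2 -> FAULT, frames=[3,2]
Step 3: ref 1 -> FAULT, evict 2, frames=[3,1]
Step 4: ref 3 -> HIT, frames=[3,1]
Step 5: ref 2 -> FAULT, evict 1, frames=[3,2]
Step 6: ref 2 -> HIT, frames=[3,2]
Step 7: ref 2 -> HIT, frames=[3,2]
Step 8: ref 6 -> FAULT, evict 2, frames=[3,6]
Step 9: ref 4 -> FAULT, evict 6, frames=[3,4]
At step 9: evicted page 6

Answer: 6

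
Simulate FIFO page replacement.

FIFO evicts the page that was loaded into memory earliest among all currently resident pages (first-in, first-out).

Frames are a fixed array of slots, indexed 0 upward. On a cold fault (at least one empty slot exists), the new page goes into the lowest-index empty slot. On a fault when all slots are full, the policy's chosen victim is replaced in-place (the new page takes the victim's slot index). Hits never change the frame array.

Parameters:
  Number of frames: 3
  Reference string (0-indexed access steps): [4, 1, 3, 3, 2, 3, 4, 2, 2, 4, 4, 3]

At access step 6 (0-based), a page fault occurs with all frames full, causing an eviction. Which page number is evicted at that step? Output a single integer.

Step 0: ref 4 -> FAULT, frames=[4,-,-]
Step 1: ref 1 -> FAULT, frames=[4,1,-]
Step 2: ref 3 -> FAULT, frames=[4,1,3]
Step 3: ref 3 -> HIT, frames=[4,1,3]
Step 4: ref 2 -> FAULT, evict 4, frames=[2,1,3]
Step 5: ref 3 -> HIT, frames=[2,1,3]
Step 6: ref 4 -> FAULT, evict 1, frames=[2,4,3]
At step 6: evicted page 1

Answer: 1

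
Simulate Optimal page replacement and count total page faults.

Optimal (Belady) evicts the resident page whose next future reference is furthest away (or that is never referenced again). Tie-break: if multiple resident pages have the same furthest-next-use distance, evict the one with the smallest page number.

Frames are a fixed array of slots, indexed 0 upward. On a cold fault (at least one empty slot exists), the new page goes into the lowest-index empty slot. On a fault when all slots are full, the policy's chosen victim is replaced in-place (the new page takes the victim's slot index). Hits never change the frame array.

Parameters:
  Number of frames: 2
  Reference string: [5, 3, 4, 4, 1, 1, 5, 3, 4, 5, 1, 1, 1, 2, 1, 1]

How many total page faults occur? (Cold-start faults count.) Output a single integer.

Answer: 8

Derivation:
Step 0: ref 5 → FAULT, frames=[5,-]
Step 1: ref 3 → FAULT, frames=[5,3]
Step 2: ref 4 → FAULT (evict 3), frames=[5,4]
Step 3: ref 4 → HIT, frames=[5,4]
Step 4: ref 1 → FAULT (evict 4), frames=[5,1]
Step 5: ref 1 → HIT, frames=[5,1]
Step 6: ref 5 → HIT, frames=[5,1]
Step 7: ref 3 → FAULT (evict 1), frames=[5,3]
Step 8: ref 4 → FAULT (evict 3), frames=[5,4]
Step 9: ref 5 → HIT, frames=[5,4]
Step 10: ref 1 → FAULT (evict 4), frames=[5,1]
Step 11: ref 1 → HIT, frames=[5,1]
Step 12: ref 1 → HIT, frames=[5,1]
Step 13: ref 2 → FAULT (evict 5), frames=[2,1]
Step 14: ref 1 → HIT, frames=[2,1]
Step 15: ref 1 → HIT, frames=[2,1]
Total faults: 8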